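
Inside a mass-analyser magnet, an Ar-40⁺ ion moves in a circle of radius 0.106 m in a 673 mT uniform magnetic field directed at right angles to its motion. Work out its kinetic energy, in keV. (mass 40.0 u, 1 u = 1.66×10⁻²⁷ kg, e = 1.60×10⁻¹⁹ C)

K ≈ 6.13 keV

v = qBr/m = (1×1.60×10^-19)(0.673)(0.106) / (6.64×10^-26) = 1.72×10^5 m/s.
K = ½mv² = 0.5·(6.64×10^-26)·(1.72×10^5)² = 9.81×10^-16 J = 6.13 keV.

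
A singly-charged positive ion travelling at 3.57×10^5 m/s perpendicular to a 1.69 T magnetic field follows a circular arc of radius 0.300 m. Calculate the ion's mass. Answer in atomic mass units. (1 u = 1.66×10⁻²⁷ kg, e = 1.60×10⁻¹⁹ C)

m ≈ 137 u

qvB = mv²/r ⇒ m = qBr/v.
m = (1×1.60×10^-19)(1.69)(0.300) / (3.57×10^5) = 2.27×10^-25 kg = 137 u.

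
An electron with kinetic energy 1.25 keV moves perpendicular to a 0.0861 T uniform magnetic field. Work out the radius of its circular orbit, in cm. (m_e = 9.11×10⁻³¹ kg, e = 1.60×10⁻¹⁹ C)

r ≈ 0.139 cm

Convert the energy: K = 1.25 keV = 2.00×10^-16 J.
v = √(2K/m) = √(2·2.00×10^-16/9.11×10^-31) = 2.10×10^7 m/s.
r = mv/(qB) = (9.11×10^-31)(2.10×10^7) / [(1×1.60×10^-19)(0.0861)] = 1.39×10^-3 m.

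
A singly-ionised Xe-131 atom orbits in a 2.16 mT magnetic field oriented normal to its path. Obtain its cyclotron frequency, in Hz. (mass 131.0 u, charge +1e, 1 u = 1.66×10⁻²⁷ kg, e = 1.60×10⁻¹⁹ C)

f = qB/(2πm) = (1×1.60×10^-19)(2.16×10^-3) / [2π(2.17×10^-25)] = 253 Hz.

f ≈ 253 Hz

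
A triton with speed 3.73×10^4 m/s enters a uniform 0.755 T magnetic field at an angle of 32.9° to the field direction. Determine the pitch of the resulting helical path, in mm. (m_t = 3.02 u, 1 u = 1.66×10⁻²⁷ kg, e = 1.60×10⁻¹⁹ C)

The velocity component along B is v∥ = v cos32.9° = 3.13×10^4 m/s.
The cyclotron period T = 2πm/(qB) = 2.61×10^-7 s is set by m, q, B alone.
Pitch = v∥·T = (3.13×10^4)(2.61×10^-7) = 8.17×10^-3 m.

pitch ≈ 8.17 mm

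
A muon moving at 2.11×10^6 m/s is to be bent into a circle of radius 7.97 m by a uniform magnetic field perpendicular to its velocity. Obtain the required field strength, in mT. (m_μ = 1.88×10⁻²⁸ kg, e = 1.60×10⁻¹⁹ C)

qvB = mv²/r gives B = mv/(qr).
B = (1.88×10^-28)(2.11×10^6) / [(1×1.60×10^-19)(7.97)] = 3.11×10^-4 T.

B ≈ 0.311 mT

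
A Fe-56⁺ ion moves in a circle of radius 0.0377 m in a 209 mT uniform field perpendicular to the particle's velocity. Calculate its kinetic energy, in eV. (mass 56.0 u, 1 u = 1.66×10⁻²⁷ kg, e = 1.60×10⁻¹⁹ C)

K ≈ 53.4 eV

v = qBr/m = (1×1.60×10^-19)(0.209)(0.0377) / (9.30×10^-26) = 1.36×10^4 m/s.
K = ½mv² = 0.5·(9.30×10^-26)·(1.36×10^4)² = 8.55×10^-18 J = 53.4 eV.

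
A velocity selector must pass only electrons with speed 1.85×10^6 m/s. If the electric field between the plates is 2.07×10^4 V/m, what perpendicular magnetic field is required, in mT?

qE = qvB ⇒ B = E/v = (2.07×10^4) / (1.85×10^6) = 0.0112 T.

B ≈ 11.2 mT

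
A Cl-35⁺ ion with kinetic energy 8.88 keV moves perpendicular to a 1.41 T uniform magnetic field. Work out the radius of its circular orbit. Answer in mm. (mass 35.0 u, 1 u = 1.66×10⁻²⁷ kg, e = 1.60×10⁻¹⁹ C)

r ≈ 57.0 mm

Convert the energy: K = 8.88 keV = 1.42×10^-15 J.
v = √(2K/m) = √(2·1.42×10^-15/5.81×10^-26) = 2.21×10^5 m/s.
r = mv/(qB) = (5.81×10^-26)(2.21×10^5) / [(1×1.60×10^-19)(1.41)] = 0.0570 m.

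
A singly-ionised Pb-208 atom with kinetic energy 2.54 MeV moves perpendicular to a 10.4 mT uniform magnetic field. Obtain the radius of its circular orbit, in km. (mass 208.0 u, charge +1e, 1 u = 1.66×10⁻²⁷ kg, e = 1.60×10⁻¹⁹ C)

r ≈ 0.318 km

Convert the energy: K = 2.54 MeV = 4.06×10^-13 J.
v = √(2K/m) = √(2·4.06×10^-13/3.45×10^-25) = 1.53×10^6 m/s.
r = mv/(qB) = (3.45×10^-25)(1.53×10^6) / [(1×1.60×10^-19)(0.0104)] = 318 m.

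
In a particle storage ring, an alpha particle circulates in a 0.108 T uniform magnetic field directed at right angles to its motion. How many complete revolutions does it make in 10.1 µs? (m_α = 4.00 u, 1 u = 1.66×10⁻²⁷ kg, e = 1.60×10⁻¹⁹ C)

N = 8

T = 2πm/(qB) = 2π(6.64×10^-27) / [(2×1.60×10^-19)(0.108)] = 1.2072×10^-6 s.
N = t/T = 1.01×10^-5 / 1.2072×10^-6 ≈ 8.37, so 8 complete revolutions.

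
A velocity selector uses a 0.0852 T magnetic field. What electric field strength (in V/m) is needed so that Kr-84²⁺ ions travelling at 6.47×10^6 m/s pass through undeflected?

E ≈ 5.51×10^5 V/m

qE = qvB ⇒ E = vB = (6.47×10^6)(0.0852) = 5.51×10^5 V/m.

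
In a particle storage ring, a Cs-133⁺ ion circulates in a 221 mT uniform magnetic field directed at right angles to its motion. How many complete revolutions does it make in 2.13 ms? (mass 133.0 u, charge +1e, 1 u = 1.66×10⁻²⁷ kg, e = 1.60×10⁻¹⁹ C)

N = 54

T = 2πm/(qB) = 2π(2.2078×10^-25) / [(1×1.60×10^-19)(0.221)] = 3.9231×10^-5 s.
N = t/T = 2.13×10^-3 / 3.9231×10^-5 ≈ 54.29, so 54 complete revolutions.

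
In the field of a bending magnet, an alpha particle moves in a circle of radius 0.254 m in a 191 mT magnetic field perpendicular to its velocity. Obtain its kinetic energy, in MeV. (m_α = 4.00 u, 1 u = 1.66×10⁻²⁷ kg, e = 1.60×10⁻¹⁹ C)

v = qBr/m = (2×1.60×10^-19)(0.191)(0.254) / (6.64×10^-27) = 2.34×10^6 m/s.
K = ½mv² = 0.5·(6.64×10^-27)·(2.34×10^6)² = 1.81×10^-14 J = 0.113 MeV.

K ≈ 0.113 MeV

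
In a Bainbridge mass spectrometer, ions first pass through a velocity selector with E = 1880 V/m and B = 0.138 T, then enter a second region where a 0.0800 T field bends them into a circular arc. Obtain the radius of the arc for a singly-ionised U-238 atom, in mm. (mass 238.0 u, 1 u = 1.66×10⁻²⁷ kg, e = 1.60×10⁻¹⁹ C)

The selector passes v = E/B = 1880/0.138 = 1.36×10^4 m/s.
In the deflection region, r = mv/(qB₂) = (3.95×10^-25)(1.36×10^4) / [(1×1.60×10^-19)(0.0800)] = 0.420 m.

r ≈ 420 mm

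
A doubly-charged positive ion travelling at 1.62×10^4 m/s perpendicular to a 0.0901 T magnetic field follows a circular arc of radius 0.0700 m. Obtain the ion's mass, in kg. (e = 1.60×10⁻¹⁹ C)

qvB = mv²/r ⇒ m = qBr/v.
m = (2×1.60×10^-19)(0.0901)(0.0700) / (1.62×10^4) = 1.25×10^-25 kg.

m ≈ 1.25×10^-25 kg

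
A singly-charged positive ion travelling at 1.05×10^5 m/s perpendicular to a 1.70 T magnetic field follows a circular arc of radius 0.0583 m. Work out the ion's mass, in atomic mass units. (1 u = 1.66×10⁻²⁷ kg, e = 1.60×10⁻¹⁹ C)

qvB = mv²/r ⇒ m = qBr/v.
m = (1×1.60×10^-19)(1.70)(0.0583) / (1.05×10^5) = 1.51×10^-25 kg = 91.0 u.

m ≈ 91.0 u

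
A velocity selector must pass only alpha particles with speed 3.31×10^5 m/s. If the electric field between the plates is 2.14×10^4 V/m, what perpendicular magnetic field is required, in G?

B ≈ 647 G

qE = qvB ⇒ B = E/v = (2.14×10^4) / (3.31×10^5) = 0.0647 T.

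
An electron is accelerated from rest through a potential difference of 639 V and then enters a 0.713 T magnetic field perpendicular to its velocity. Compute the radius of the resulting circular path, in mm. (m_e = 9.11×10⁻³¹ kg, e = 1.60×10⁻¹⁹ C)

r ≈ 0.120 mm

The kinetic energy gained is K = qV = (1×1.60×10^-19)(639) = 1.02×10^-16 J.
v = √(2K/m) = 1.50×10^7 m/s.
r = mv/(qB) = (9.11×10^-31)(1.50×10^7) / [(1×1.60×10^-19)(0.713)] = 1.20×10^-4 m.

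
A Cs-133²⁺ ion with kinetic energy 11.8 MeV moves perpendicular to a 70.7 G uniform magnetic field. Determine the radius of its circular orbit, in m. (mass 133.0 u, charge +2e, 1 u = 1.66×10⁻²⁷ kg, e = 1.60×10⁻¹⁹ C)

Convert the energy: K = 11.8 MeV = 1.89×10^-12 J.
v = √(2K/m) = √(2·1.89×10^-12/2.21×10^-25) = 4.14×10^6 m/s.
r = mv/(qB) = (2.21×10^-25)(4.14×10^6) / [(2×1.60×10^-19)(7.07×10^-3)] = 404 m.

r ≈ 404 m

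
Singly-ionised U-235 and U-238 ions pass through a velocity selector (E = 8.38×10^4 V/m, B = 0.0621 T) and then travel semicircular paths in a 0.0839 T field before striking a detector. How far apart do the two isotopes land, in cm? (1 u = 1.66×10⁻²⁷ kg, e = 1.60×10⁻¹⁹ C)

Δd ≈ 100 cm

Both emerge at v = E/B₁ = 1.35×10^6 m/s.
r = mv/(qB₂), so r₁ = 39.214 m and r₂ = 39.715 m, giving Δr = 0.501 m.
After a semicircle each ion lands a diameter 2r from the entry slit, so the separation is 2Δr = 1.00 m.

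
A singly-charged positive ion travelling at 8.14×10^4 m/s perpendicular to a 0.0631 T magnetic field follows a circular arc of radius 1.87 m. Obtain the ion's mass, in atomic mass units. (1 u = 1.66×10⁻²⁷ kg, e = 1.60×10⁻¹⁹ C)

qvB = mv²/r ⇒ m = qBr/v.
m = (1×1.60×10^-19)(0.0631)(1.87) / (8.14×10^4) = 2.32×10^-25 kg = 140 u.

m ≈ 140 u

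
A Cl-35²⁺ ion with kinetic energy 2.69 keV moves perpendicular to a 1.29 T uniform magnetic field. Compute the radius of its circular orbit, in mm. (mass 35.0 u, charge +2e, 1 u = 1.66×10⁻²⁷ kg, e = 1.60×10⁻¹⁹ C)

r ≈ 17.1 mm

Convert the energy: K = 2.69 keV = 4.30×10^-16 J.
v = √(2K/m) = √(2·4.30×10^-16/5.81×10^-26) = 1.22×10^5 m/s.
r = mv/(qB) = (5.81×10^-26)(1.22×10^5) / [(2×1.60×10^-19)(1.29)] = 0.0171 m.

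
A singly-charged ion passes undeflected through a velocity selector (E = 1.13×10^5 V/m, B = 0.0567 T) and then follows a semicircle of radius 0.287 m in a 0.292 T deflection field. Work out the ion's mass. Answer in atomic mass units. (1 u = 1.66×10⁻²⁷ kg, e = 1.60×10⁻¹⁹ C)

v = E/B₁ = 1.99×10^6 m/s.
From r = mv/(qB₂), m = qB₂r/v = (1×1.60×10^-19)(0.292)(0.287) / (1.99×10^6) = 6.73×10^-27 kg.
In atomic mass units: m = 6.73×10^-27 / 1.66×10^-27 = 4.05 u.

m ≈ 4.05 u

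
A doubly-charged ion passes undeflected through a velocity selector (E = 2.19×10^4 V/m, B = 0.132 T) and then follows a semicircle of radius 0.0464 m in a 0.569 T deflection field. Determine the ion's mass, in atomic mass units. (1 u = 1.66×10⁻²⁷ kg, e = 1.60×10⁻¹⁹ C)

m ≈ 30.7 u

v = E/B₁ = 1.66×10^5 m/s.
From r = mv/(qB₂), m = qB₂r/v = (2×1.60×10^-19)(0.569)(0.0464) / (1.66×10^5) = 5.09×10^-26 kg.
In atomic mass units: m = 5.09×10^-26 / 1.66×10^-27 = 30.7 u.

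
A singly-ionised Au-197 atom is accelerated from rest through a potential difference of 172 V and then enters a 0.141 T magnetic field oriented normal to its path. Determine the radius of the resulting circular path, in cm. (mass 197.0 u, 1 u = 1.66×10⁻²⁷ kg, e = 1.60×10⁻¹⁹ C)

r ≈ 18.8 cm

The kinetic energy gained is K = qV = (1×1.60×10^-19)(172) = 2.75×10^-17 J.
v = √(2K/m) = 1.30×10^4 m/s.
r = mv/(qB) = (3.27×10^-25)(1.30×10^4) / [(1×1.60×10^-19)(0.141)] = 0.188 m.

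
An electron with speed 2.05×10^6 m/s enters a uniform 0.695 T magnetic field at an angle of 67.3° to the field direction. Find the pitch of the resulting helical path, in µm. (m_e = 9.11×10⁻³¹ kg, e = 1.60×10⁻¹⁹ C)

pitch ≈ 40.7 µm

The velocity component along B is v∥ = v cos67.3° = 7.91×10^5 m/s.
The cyclotron period T = 2πm/(qB) = 5.15×10^-11 s is set by m, q, B alone.
Pitch = v∥·T = (7.91×10^5)(5.15×10^-11) = 4.07×10^-5 m.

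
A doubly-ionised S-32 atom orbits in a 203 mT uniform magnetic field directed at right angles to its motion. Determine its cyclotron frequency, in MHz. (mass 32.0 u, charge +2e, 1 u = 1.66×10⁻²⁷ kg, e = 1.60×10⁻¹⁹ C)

f ≈ 0.195 MHz

f = qB/(2πm) = (2×1.60×10^-19)(0.203) / [2π(5.31×10^-26)] = 1.95×10^5 Hz.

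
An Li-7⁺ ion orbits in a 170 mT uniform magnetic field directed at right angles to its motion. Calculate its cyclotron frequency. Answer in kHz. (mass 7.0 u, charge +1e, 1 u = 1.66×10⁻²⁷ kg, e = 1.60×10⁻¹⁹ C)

f = qB/(2πm) = (1×1.60×10^-19)(0.170) / [2π(1.16×10^-26)] = 3.73×10^5 Hz.

f ≈ 373 kHz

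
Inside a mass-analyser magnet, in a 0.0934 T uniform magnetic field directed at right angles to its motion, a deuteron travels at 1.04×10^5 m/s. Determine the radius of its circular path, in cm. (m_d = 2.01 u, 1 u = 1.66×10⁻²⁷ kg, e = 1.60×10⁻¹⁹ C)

The magnetic force provides the centripetal force: qvB = mv²/r, so r = mv/(qB).
r = (3.34×10^-27 kg)(1.04×10^5 m/s) / [(1×1.60×10^-19 C)(0.0934 T)] = 0.0232 m.

r ≈ 2.32 cm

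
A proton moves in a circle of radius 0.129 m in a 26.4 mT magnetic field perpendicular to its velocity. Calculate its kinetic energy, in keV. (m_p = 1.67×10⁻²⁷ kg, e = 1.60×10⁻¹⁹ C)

v = qBr/m = (1×1.60×10^-19)(0.0264)(0.129) / (1.67×10^-27) = 3.26×10^5 m/s.
K = ½mv² = 0.5·(1.67×10^-27)·(3.26×10^5)² = 8.89×10^-17 J = 0.556 keV.

K ≈ 0.556 keV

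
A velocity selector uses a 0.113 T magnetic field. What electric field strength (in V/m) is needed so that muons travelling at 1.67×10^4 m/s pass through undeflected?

E ≈ 1890 V/m

qE = qvB ⇒ E = vB = (1.67×10^4)(0.113) = 1890 V/m.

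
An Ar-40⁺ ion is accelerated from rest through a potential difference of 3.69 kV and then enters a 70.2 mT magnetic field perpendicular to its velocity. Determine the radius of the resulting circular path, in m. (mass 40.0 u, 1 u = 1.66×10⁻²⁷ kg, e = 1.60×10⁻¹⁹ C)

The kinetic energy gained is K = qV = (1×1.60×10^-19)(3690) = 5.90×10^-16 J.
v = √(2K/m) = 1.33×10^5 m/s.
r = mv/(qB) = (6.64×10^-26)(1.33×10^5) / [(1×1.60×10^-19)(0.0702)] = 0.788 m.

r ≈ 0.788 m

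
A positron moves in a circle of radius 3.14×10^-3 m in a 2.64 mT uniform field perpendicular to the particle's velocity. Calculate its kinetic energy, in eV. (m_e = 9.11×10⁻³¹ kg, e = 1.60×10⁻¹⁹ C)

K ≈ 6.03 eV

v = qBr/m = (1×1.60×10^-19)(2.64×10^-3)(3.14×10^-3) / (9.11×10^-31) = 1.46×10^6 m/s.
K = ½mv² = 0.5·(9.11×10^-31)·(1.46×10^6)² = 9.66×10^-19 J = 6.03 eV.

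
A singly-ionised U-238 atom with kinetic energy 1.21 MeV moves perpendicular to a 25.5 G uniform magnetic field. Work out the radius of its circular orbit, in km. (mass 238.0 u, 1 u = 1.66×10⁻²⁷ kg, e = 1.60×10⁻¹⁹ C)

r ≈ 0.959 km

Convert the energy: K = 1.21 MeV = 1.94×10^-13 J.
v = √(2K/m) = √(2·1.94×10^-13/3.95×10^-25) = 9.90×10^5 m/s.
r = mv/(qB) = (3.95×10^-25)(9.90×10^5) / [(1×1.60×10^-19)(2.55×10^-3)] = 959 m.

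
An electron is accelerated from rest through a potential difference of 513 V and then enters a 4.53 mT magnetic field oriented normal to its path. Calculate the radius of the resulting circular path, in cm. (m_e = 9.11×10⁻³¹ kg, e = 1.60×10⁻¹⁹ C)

The kinetic energy gained is K = qV = (1×1.60×10^-19)(513) = 8.21×10^-17 J.
v = √(2K/m) = 1.34×10^7 m/s.
r = mv/(qB) = (9.11×10^-31)(1.34×10^7) / [(1×1.60×10^-19)(4.53×10^-3)] = 0.0169 m.

r ≈ 1.69 cm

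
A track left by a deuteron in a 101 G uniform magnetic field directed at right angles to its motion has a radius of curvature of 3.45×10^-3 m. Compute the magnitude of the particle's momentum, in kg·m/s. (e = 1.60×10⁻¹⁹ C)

p ≈ 5.58×10^-24 kg·m/s

Since qvB = mv²/r, the momentum p = mv = qBr.
p = (1×1.60×10^-19)(0.0101)(3.45×10^-3) = 5.58×10^-24 kg·m/s.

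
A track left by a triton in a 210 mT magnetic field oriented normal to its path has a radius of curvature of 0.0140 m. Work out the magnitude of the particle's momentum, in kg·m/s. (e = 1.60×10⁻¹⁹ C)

Since qvB = mv²/r, the momentum p = mv = qBr.
p = (1×1.60×10^-19)(0.210)(0.0140) = 4.70×10^-22 kg·m/s.

p ≈ 4.70×10^-22 kg·m/s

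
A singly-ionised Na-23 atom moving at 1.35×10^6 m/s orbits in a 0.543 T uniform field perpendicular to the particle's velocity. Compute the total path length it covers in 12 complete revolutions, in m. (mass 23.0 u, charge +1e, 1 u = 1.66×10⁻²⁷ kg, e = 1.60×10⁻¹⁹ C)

r = mv/(qB) = 0.593 m, so one revolution covers 2πr = 3.73 m.
In 12 revolutions: L = 12·2πr = 44.7 m.

L ≈ 44.7 m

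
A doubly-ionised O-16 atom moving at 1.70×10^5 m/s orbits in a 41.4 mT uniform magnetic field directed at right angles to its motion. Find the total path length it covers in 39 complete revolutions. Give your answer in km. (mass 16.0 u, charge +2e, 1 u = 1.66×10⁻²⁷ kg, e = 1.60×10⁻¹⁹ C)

L ≈ 0.0835 km

r = mv/(qB) = 0.341 m, so one revolution covers 2πr = 2.14 m.
In 39 revolutions: L = 39·2πr = 83.5 m.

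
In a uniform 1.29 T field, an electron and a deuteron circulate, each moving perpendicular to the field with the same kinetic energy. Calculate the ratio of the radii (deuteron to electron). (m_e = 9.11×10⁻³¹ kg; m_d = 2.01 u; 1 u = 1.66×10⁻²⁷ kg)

r = √(2mK)/(qB) ⇒ at equal K, r ∝ √m/q.
r_{deuteron}/r_{electron} = 60.5.

ratio ≈ 60.5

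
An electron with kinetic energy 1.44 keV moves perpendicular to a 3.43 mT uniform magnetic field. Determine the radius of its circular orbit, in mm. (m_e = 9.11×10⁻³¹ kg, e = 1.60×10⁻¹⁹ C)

r ≈ 37.3 mm

Convert the energy: K = 1.44 keV = 2.30×10^-16 J.
v = √(2K/m) = √(2·2.30×10^-16/9.11×10^-31) = 2.25×10^7 m/s.
r = mv/(qB) = (9.11×10^-31)(2.25×10^7) / [(1×1.60×10^-19)(3.43×10^-3)] = 0.0373 m.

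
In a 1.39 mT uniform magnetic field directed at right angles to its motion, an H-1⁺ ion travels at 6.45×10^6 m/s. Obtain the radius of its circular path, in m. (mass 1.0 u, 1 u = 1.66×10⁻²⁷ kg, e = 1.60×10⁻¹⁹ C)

r ≈ 48.1 m

The magnetic force provides the centripetal force: qvB = mv²/r, so r = mv/(qB).
r = (1.66×10^-27 kg)(6.45×10^6 m/s) / [(1×1.60×10^-19 C)(1.39×10^-3 T)] = 48.1 m.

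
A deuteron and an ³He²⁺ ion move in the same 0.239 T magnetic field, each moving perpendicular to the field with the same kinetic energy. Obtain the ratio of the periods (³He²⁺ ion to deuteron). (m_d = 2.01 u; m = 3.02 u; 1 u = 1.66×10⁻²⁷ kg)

ratio ≈ 0.751

T = 2πm/(qB) is independent of speed, so T₂/T₁ = (m₂/q₂)/(m₁/q₁).
T_{³He²⁺ ion}/T_{deuteron} = (5.01×10^-27/2e) / (3.34×10^-27/1e) = 0.751.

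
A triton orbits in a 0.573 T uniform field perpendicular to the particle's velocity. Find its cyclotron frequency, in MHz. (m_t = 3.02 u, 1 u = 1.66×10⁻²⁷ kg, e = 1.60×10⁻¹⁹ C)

f ≈ 2.91 MHz

f = qB/(2πm) = (1×1.60×10^-19)(0.573) / [2π(5.01×10^-27)] = 2.91×10^6 Hz.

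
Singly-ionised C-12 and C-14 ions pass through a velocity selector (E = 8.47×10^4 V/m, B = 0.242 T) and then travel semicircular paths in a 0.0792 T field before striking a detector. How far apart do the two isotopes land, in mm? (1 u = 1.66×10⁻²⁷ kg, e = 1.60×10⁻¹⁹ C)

Both emerge at v = E/B₁ = 3.50×10^5 m/s.
r = mv/(qB₂), so r₁ = 0.5502 m and r₂ = 0.6419 m, giving Δr = 0.0917 m.
After a semicircle each ion lands a diameter 2r from the entry slit, so the separation is 2Δr = 0.183 m.

Δd ≈ 183 mm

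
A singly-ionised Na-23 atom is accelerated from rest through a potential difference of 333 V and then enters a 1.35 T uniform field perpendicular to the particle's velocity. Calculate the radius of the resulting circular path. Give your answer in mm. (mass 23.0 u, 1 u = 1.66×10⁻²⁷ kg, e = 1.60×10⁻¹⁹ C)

r ≈ 9.34 mm

The kinetic energy gained is K = qV = (1×1.60×10^-19)(333) = 5.33×10^-17 J.
v = √(2K/m) = 5.28×10^4 m/s.
r = mv/(qB) = (3.82×10^-26)(5.28×10^4) / [(1×1.60×10^-19)(1.35)] = 9.34×10^-3 m.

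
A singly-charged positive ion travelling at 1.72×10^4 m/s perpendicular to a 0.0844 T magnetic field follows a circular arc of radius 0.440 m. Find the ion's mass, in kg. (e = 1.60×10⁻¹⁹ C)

qvB = mv²/r ⇒ m = qBr/v.
m = (1×1.60×10^-19)(0.0844)(0.440) / (1.72×10^4) = 3.45×10^-25 kg.

m ≈ 3.45×10^-25 kg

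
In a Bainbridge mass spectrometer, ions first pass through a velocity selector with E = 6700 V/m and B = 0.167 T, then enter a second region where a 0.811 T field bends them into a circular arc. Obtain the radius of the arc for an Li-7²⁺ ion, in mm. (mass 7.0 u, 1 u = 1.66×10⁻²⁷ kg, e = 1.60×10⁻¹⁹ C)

r ≈ 1.80 mm

The selector passes v = E/B = 6700/0.167 = 4.01×10^4 m/s.
In the deflection region, r = mv/(qB₂) = (1.16×10^-26)(4.01×10^4) / [(2×1.60×10^-19)(0.811)] = 1.80×10^-3 m.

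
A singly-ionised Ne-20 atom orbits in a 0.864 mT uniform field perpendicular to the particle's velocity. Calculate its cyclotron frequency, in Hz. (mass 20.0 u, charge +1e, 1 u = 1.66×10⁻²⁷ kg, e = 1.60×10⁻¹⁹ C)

f ≈ 663 Hz

f = qB/(2πm) = (1×1.60×10^-19)(8.64×10^-4) / [2π(3.32×10^-26)] = 663 Hz.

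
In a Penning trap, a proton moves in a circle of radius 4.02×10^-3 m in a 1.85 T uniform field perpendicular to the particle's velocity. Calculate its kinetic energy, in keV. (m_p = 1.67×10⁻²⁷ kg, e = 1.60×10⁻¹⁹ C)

v = qBr/m = (1×1.60×10^-19)(1.85)(4.02×10^-3) / (1.67×10^-27) = 7.13×10^5 m/s.
K = ½mv² = 0.5·(1.67×10^-27)·(7.13×10^5)² = 4.24×10^-16 J = 2.65 keV.

K ≈ 2.65 keV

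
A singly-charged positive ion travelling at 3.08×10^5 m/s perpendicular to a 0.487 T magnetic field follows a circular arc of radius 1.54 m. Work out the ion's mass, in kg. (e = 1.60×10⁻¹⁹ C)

qvB = mv²/r ⇒ m = qBr/v.
m = (1×1.60×10^-19)(0.487)(1.54) / (3.08×10^5) = 3.90×10^-25 kg.

m ≈ 3.90×10^-25 kg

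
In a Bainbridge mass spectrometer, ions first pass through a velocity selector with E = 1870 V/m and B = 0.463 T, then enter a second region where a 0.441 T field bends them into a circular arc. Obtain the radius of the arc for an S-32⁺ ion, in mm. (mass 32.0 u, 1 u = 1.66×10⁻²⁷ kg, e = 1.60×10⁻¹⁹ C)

r ≈ 3.04 mm

The selector passes v = E/B = 1870/0.463 = 4040 m/s.
In the deflection region, r = mv/(qB₂) = (5.31×10^-26)(4040) / [(1×1.60×10^-19)(0.441)] = 3.04×10^-3 m.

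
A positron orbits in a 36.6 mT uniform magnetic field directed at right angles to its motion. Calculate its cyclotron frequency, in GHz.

f ≈ 1.02 GHz

f = qB/(2πm) = (1×1.60×10^-19)(0.0366) / [2π(9.11×10^-31)] = 1.02×10^9 Hz.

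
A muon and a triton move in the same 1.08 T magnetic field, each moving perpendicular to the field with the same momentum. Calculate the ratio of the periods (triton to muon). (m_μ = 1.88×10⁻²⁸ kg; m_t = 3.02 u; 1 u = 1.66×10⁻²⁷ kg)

T = 2πm/(qB) is independent of speed, so T₂/T₁ = (m₂/q₂)/(m₁/q₁).
T_{triton}/T_{muon} = (5.01×10^-27/1e) / (1.88×10^-28/1e) = 26.7.

ratio ≈ 26.7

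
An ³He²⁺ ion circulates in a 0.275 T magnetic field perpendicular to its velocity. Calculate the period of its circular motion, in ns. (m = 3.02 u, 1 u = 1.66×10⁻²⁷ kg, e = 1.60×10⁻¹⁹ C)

T ≈ 358 ns

The cyclotron period is independent of speed: T = 2πm/(qB).
T = 2π(5.01×10^-27) / [(2×1.60×10^-19)(0.275)] = 3.58×10^-7 s.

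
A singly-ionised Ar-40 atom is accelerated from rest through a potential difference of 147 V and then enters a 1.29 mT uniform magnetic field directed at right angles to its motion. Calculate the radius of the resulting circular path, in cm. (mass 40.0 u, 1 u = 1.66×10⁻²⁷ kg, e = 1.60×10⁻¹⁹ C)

r ≈ 856 cm

The kinetic energy gained is K = qV = (1×1.60×10^-19)(147) = 2.35×10^-17 J.
v = √(2K/m) = 2.66×10^4 m/s.
r = mv/(qB) = (6.64×10^-26)(2.66×10^4) / [(1×1.60×10^-19)(1.29×10^-3)] = 8.56 m.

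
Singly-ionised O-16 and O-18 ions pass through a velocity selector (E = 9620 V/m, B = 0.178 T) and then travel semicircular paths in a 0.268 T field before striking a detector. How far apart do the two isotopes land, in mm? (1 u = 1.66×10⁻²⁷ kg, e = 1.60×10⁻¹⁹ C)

Δd ≈ 8.37 mm

Both emerge at v = E/B₁ = 5.40×10^4 m/s.
r = mv/(qB₂), so r₁ = 0.03348 m and r₂ = 0.03766 m, giving Δr = 4.18×10^-3 m.
After a semicircle each ion lands a diameter 2r from the entry slit, so the separation is 2Δr = 8.37×10^-3 m.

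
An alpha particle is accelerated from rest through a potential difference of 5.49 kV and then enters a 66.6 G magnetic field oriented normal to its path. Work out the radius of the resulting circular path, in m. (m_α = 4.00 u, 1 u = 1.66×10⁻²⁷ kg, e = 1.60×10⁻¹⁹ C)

r ≈ 2.27 m

The kinetic energy gained is K = qV = (2×1.60×10^-19)(5490) = 1.76×10^-15 J.
v = √(2K/m) = 7.27×10^5 m/s.
r = mv/(qB) = (6.64×10^-27)(7.27×10^5) / [(2×1.60×10^-19)(6.66×10^-3)] = 2.27 m.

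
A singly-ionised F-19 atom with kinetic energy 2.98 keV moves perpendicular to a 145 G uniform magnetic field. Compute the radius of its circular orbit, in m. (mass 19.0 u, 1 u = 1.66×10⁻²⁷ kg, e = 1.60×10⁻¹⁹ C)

r ≈ 2.36 m

Convert the energy: K = 2.98 keV = 4.77×10^-16 J.
v = √(2K/m) = √(2·4.77×10^-16/3.15×10^-26) = 1.74×10^5 m/s.
r = mv/(qB) = (3.15×10^-26)(1.74×10^5) / [(1×1.60×10^-19)(0.0145)] = 2.36 m.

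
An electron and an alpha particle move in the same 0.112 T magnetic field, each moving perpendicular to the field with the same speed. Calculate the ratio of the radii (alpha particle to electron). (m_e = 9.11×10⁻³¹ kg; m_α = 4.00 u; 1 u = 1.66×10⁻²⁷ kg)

r = mv/(qB) ⇒ at equal v, r ∝ m/q.
r_{alpha particle}/r_{electron} = 3640.

ratio ≈ 3640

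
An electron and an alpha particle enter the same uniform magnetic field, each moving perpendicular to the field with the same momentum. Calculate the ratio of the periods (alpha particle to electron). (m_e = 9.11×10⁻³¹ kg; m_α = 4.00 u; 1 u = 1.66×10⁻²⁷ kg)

ratio ≈ 3640

T = 2πm/(qB) is independent of speed, so T₂/T₁ = (m₂/q₂)/(m₁/q₁).
T_{alpha particle}/T_{electron} = (6.64×10^-27/2e) / (9.11×10^-31/1e) = 3640.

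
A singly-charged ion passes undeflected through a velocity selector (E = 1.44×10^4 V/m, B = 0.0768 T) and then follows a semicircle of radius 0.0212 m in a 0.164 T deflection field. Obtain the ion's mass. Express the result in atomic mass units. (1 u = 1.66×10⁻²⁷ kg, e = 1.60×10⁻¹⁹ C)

v = E/B₁ = 1.88×10^5 m/s.
From r = mv/(qB₂), m = qB₂r/v = (1×1.60×10^-19)(0.164)(0.0212) / (1.88×10^5) = 2.97×10^-27 kg.
In atomic mass units: m = 2.97×10^-27 / 1.66×10^-27 = 1.79 u.

m ≈ 1.79 u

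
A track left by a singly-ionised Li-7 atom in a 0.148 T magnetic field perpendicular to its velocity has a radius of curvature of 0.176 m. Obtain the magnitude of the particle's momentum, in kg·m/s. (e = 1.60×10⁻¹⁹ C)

p ≈ 4.17×10^-21 kg·m/s

Since qvB = mv²/r, the momentum p = mv = qBr.
p = (1×1.60×10^-19)(0.148)(0.176) = 4.17×10^-21 kg·m/s.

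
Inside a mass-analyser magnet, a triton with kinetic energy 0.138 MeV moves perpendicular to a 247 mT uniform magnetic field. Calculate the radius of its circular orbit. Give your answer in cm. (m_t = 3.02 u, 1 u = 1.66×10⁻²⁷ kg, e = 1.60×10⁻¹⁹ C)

r ≈ 37.6 cm

Convert the energy: K = 0.138 MeV = 2.21×10^-14 J.
v = √(2K/m) = √(2·2.21×10^-14/5.01×10^-27) = 2.97×10^6 m/s.
r = mv/(qB) = (5.01×10^-27)(2.97×10^6) / [(1×1.60×10^-19)(0.247)] = 0.376 m.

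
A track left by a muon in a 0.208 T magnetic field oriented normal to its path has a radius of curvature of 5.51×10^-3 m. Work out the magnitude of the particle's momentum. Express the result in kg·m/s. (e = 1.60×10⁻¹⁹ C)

p ≈ 1.83×10^-22 kg·m/s

Since qvB = mv²/r, the momentum p = mv = qBr.
p = (1×1.60×10^-19)(0.208)(5.51×10^-3) = 1.83×10^-22 kg·m/s.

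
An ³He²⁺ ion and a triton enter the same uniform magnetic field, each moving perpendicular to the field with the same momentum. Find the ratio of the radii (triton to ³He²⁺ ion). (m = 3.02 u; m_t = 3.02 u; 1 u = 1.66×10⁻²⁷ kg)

ratio ≈ 2.00

r = p/(qB) ⇒ at equal p, r ∝ 1/q.
r_{triton}/r_{³He²⁺ ion} = 2.00.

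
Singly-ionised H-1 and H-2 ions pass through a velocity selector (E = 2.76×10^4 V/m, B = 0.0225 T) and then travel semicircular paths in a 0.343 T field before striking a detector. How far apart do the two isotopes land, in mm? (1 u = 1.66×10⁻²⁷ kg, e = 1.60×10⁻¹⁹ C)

Both emerge at v = E/B₁ = 1.23×10^6 m/s.
r = mv/(qB₂), so r₁ = 0.0371 m and r₂ = 0.0742 m, giving Δr = 0.0371 m.
After a semicircle each ion lands a diameter 2r from the entry slit, so the separation is 2Δr = 0.0742 m.

Δd ≈ 74.2 mm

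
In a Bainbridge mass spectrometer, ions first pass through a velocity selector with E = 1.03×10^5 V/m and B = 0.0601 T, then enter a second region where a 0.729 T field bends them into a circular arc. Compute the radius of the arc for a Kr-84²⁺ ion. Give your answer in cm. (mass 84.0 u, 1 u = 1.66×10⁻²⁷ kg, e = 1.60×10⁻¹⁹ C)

The selector passes v = E/B = 1.03×10^5/0.0601 = 1.71×10^6 m/s.
In the deflection region, r = mv/(qB₂) = (1.39×10^-25)(1.71×10^6) / [(2×1.60×10^-19)(0.729)] = 1.02 m.

r ≈ 102 cm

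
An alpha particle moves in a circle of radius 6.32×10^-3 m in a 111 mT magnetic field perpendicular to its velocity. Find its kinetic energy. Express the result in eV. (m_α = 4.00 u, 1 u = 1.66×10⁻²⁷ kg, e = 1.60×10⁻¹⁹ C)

v = qBr/m = (2×1.60×10^-19)(0.111)(6.32×10^-3) / (6.64×10^-27) = 3.38×10^4 m/s.
K = ½mv² = 0.5·(6.64×10^-27)·(3.38×10^4)² = 3.79×10^-18 J = 23.7 eV.

K ≈ 23.7 eV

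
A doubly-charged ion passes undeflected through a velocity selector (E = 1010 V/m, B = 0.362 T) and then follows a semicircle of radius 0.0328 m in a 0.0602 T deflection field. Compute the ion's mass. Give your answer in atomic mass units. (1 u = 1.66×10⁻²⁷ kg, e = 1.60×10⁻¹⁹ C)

v = E/B₁ = 2790 m/s.
From r = mv/(qB₂), m = qB₂r/v = (2×1.60×10^-19)(0.0602)(0.0328) / (2790) = 2.26×10^-25 kg.
In atomic mass units: m = 2.26×10^-25 / 1.66×10^-27 = 136 u.

m ≈ 136 u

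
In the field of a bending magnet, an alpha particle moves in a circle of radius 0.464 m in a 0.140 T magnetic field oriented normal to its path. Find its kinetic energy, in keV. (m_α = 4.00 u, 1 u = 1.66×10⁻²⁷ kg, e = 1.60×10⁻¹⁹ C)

v = qBr/m = (2×1.60×10^-19)(0.140)(0.464) / (6.64×10^-27) = 3.13×10^6 m/s.
K = ½mv² = 0.5·(6.64×10^-27)·(3.13×10^6)² = 3.25×10^-14 J = 203 keV.

K ≈ 203 keV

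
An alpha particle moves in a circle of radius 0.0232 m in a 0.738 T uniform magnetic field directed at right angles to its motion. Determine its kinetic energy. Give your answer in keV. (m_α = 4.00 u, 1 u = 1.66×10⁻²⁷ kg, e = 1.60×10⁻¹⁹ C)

K ≈ 14.1 keV

v = qBr/m = (2×1.60×10^-19)(0.738)(0.0232) / (6.64×10^-27) = 8.25×10^5 m/s.
K = ½mv² = 0.5·(6.64×10^-27)·(8.25×10^5)² = 2.26×10^-15 J = 14.1 keV.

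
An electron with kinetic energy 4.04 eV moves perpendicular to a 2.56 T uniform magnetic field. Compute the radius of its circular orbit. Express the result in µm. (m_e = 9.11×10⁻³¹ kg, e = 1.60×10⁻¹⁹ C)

r ≈ 2.65 µm

Convert the energy: K = 4.04 eV = 6.46×10^-19 J.
v = √(2K/m) = √(2·6.46×10^-19/9.11×10^-31) = 1.19×10^6 m/s.
r = mv/(qB) = (9.11×10^-31)(1.19×10^6) / [(1×1.60×10^-19)(2.56)] = 2.65×10^-6 m.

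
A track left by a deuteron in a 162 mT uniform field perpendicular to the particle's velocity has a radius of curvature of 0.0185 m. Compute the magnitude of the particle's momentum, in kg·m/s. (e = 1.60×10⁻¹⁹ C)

Since qvB = mv²/r, the momentum p = mv = qBr.
p = (1×1.60×10^-19)(0.162)(0.0185) = 4.80×10^-22 kg·m/s.

p ≈ 4.80×10^-22 kg·m/s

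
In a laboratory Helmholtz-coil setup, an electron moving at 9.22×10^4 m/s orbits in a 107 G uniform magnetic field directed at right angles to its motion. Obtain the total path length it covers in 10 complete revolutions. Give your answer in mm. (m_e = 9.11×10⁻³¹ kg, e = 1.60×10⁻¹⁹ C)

L ≈ 3.08 mm

r = mv/(qB) = 4.91×10^-5 m, so one revolution covers 2πr = 3.08×10^-4 m.
In 10 revolutions: L = 10·2πr = 3.08×10^-3 m.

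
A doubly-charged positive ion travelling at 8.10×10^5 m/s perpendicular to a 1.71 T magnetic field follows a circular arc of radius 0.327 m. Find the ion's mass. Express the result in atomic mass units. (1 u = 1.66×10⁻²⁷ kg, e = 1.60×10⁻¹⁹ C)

qvB = mv²/r ⇒ m = qBr/v.
m = (2×1.60×10^-19)(1.71)(0.327) / (8.10×10^5) = 2.21×10^-25 kg = 133 u.

m ≈ 133 u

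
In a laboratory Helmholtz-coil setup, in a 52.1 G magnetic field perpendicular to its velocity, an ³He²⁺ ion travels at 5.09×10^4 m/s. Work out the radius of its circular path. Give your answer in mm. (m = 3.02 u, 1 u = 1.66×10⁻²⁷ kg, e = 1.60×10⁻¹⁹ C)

The magnetic force provides the centripetal force: qvB = mv²/r, so r = mv/(qB).
r = (5.01×10^-27 kg)(5.09×10^4 m/s) / [(2×1.60×10^-19 C)(5.21×10^-3 T)] = 0.153 m.

r ≈ 153 mm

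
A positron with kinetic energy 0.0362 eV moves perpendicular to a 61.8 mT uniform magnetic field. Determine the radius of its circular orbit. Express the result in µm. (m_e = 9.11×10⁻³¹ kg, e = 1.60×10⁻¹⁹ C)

Convert the energy: K = 0.0362 eV = 5.79×10^-21 J.
v = √(2K/m) = √(2·5.79×10^-21/9.11×10^-31) = 1.13×10^5 m/s.
r = mv/(qB) = (9.11×10^-31)(1.13×10^5) / [(1×1.60×10^-19)(0.0618)] = 1.04×10^-5 m.

r ≈ 10.4 µm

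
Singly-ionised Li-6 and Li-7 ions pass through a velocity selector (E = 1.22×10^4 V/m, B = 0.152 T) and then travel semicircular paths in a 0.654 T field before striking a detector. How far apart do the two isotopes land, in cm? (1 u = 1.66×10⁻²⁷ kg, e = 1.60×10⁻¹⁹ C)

Both emerge at v = E/B₁ = 8.03×10^4 m/s.
r = mv/(qB₂), so r₁ = 7.64×10^-3 m and r₂ = 8.91×10^-3 m, giving Δr = 1.27×10^-3 m.
After a semicircle each ion lands a diameter 2r from the entry slit, so the separation is 2Δr = 2.55×10^-3 m.

Δd ≈ 0.255 cm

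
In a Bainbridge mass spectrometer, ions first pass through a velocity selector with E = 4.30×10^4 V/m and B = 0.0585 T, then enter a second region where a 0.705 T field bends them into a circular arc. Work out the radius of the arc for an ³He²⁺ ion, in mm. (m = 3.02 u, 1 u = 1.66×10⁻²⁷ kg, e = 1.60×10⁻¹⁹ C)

r ≈ 16.3 mm

The selector passes v = E/B = 4.30×10^4/0.0585 = 7.35×10^5 m/s.
In the deflection region, r = mv/(qB₂) = (5.01×10^-27)(7.35×10^5) / [(2×1.60×10^-19)(0.705)] = 0.0163 m.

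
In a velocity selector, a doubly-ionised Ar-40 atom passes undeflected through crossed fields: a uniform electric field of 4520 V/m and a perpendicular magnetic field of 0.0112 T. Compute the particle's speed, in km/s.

For zero net force, qE = qvB, so v = E/B.
v = (4520) / (0.0112) = 4.04×10^5 m/s.

v ≈ 404 km/s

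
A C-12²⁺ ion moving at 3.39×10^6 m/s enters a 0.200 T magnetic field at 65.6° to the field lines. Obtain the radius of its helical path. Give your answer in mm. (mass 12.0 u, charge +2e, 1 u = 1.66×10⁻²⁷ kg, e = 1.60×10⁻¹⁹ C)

Only the perpendicular component v⊥ = v sin65.6° = 3.09×10^6 m/s is bent by the field.
r = m v⊥ /(qB) = (1.99×10^-26)(3.09×10^6) / [(2×1.60×10^-19)(0.200)] = 0.961 m.

r ≈ 961 mm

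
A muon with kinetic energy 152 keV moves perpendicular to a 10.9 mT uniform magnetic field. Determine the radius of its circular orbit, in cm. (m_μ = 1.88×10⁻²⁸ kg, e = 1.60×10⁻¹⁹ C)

r ≈ 173 cm

Convert the energy: K = 152 keV = 2.43×10^-14 J.
v = √(2K/m) = √(2·2.43×10^-14/1.88×10^-28) = 1.61×10^7 m/s.
r = mv/(qB) = (1.88×10^-28)(1.61×10^7) / [(1×1.60×10^-19)(0.0109)] = 1.73 m.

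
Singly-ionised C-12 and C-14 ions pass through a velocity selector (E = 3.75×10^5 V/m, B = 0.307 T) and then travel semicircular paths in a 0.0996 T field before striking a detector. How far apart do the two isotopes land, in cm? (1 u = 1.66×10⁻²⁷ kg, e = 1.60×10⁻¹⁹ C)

Both emerge at v = E/B₁ = 1.22×10^6 m/s.
r = mv/(qB₂), so r₁ = 1.527 m and r₂ = 1.781 m, giving Δr = 0.254 m.
After a semicircle each ion lands a diameter 2r from the entry slit, so the separation is 2Δr = 0.509 m.

Δd ≈ 50.9 cm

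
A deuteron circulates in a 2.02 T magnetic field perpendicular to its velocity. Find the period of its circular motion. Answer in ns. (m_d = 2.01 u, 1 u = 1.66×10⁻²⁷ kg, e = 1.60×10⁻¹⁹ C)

T ≈ 64.9 ns

The cyclotron period is independent of speed: T = 2πm/(qB).
T = 2π(3.34×10^-27) / [(1×1.60×10^-19)(2.02)] = 6.49×10^-8 s.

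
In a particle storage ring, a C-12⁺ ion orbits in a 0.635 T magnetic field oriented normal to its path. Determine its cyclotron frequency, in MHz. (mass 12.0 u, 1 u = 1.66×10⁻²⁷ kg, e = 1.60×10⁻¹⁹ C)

f = qB/(2πm) = (1×1.60×10^-19)(0.635) / [2π(1.99×10^-26)] = 8.12×10^5 Hz.

f ≈ 0.812 MHz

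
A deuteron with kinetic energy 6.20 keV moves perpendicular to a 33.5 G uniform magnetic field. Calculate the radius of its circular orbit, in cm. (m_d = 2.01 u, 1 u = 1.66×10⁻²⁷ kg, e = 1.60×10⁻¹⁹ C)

Convert the energy: K = 6.20 keV = 9.92×10^-16 J.
v = √(2K/m) = √(2·9.92×10^-16/3.34×10^-27) = 7.71×10^5 m/s.
r = mv/(qB) = (3.34×10^-27)(7.71×10^5) / [(1×1.60×10^-19)(3.35×10^-3)] = 4.80 m.

r ≈ 480 cm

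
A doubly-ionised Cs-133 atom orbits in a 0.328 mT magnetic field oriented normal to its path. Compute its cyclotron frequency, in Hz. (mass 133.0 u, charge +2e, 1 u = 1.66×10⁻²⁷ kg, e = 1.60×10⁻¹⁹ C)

f ≈ 75.7 Hz

f = qB/(2πm) = (2×1.60×10^-19)(3.28×10^-4) / [2π(2.21×10^-25)] = 75.7 Hz.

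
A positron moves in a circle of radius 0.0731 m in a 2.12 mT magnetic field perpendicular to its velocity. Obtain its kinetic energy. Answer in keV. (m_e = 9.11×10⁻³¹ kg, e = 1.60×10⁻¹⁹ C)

v = qBr/m = (1×1.60×10^-19)(2.12×10^-3)(0.0731) / (9.11×10^-31) = 2.72×10^7 m/s.
K = ½mv² = 0.5·(9.11×10^-31)·(2.72×10^7)² = 3.37×10^-16 J = 2.11 keV.

K ≈ 2.11 keV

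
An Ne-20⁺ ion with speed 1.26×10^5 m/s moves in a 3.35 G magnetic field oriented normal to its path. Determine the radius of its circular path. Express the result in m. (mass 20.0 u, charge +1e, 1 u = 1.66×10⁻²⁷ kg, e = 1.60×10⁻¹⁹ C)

The magnetic force provides the centripetal force: qvB = mv²/r, so r = mv/(qB).
r = (3.32×10^-26 kg)(1.26×10^5 m/s) / [(1×1.60×10^-19 C)(3.35×10^-4 T)] = 78.0 m.

r ≈ 78.0 m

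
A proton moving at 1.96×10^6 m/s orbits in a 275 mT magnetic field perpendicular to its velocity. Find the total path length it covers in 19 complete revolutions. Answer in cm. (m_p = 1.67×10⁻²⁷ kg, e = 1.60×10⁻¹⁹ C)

r = mv/(qB) = 0.0744 m, so one revolution covers 2πr = 0.467 m.
In 19 revolutions: L = 19·2πr = 8.88 m.

L ≈ 888 cm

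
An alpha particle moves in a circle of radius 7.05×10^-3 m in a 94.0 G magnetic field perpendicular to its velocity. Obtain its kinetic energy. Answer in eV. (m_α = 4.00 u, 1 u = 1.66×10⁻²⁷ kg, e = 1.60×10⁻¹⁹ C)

K ≈ 0.212 eV

v = qBr/m = (2×1.60×10^-19)(9.40×10^-3)(7.05×10^-3) / (6.64×10^-27) = 3190 m/s.
K = ½mv² = 0.5·(6.64×10^-27)·(3190)² = 3.39×10^-20 J = 0.212 eV.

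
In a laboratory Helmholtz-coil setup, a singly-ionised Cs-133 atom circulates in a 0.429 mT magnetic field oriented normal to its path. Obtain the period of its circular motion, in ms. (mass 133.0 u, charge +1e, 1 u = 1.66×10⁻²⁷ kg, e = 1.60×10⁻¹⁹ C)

The cyclotron period is independent of speed: T = 2πm/(qB).
T = 2π(2.21×10^-25) / [(1×1.60×10^-19)(4.29×10^-4)] = 0.0202 s.

T ≈ 20.2 ms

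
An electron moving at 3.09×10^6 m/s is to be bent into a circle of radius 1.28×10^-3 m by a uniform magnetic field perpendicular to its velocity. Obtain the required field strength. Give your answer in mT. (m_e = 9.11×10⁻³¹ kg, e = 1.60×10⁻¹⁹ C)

B ≈ 13.7 mT

qvB = mv²/r gives B = mv/(qr).
B = (9.11×10^-31)(3.09×10^6) / [(1×1.60×10^-19)(1.28×10^-3)] = 0.0137 T.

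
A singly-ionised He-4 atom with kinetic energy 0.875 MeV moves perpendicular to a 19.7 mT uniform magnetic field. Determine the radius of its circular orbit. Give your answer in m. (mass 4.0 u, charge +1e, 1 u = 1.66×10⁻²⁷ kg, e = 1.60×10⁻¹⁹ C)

r ≈ 13.7 m

Convert the energy: K = 0.875 MeV = 1.40×10^-13 J.
v = √(2K/m) = √(2·1.40×10^-13/6.64×10^-27) = 6.49×10^6 m/s.
r = mv/(qB) = (6.64×10^-27)(6.49×10^6) / [(1×1.60×10^-19)(0.0197)] = 13.7 m.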